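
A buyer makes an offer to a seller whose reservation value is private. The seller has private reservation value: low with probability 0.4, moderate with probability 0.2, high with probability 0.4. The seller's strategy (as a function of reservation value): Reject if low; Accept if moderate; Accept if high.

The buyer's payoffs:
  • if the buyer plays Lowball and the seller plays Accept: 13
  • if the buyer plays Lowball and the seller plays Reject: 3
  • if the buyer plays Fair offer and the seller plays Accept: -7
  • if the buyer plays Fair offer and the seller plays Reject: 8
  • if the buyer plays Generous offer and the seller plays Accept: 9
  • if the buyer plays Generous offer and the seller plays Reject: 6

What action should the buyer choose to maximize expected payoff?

Lowball

Compute the buyer's expected payoff for each action, taking the expectation over the seller's type.
E[Lowball] = 0.4·(3) + 0.2·(13) + 0.4·(13) = 9
E[Fair offer] = 0.4·(8) + 0.2·(-7) + 0.4·(-7) = -1
E[Generous offer] = 0.4·(6) + 0.2·(9) + 0.4·(9) = 7.8
Best response: Lowball (9 is the largest).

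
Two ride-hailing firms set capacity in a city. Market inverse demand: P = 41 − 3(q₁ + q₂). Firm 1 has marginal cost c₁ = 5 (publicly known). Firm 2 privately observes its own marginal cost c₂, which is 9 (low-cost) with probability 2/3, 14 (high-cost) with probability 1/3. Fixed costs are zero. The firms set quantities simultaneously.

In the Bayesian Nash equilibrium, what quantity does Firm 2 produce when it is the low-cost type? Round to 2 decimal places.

Firm 2 with cost c maximizes (41 − 3(q₁+q₂) − c)·q₂, giving q₂(c) = (41 − c − 3q₁)/6.
E[c₂] = 2/3·9 + 1/3·14 = 10.6667
Firm 1's FOC against E[q₂] yields q₁ = (41 − 2·5 + E[c₂])/9 = (41 − 10 + 10.6667)/9 = 4.62963.
q₂(low-cost) = (41 − 9 − 3·4.62963)/6 = 3.01852.

3.02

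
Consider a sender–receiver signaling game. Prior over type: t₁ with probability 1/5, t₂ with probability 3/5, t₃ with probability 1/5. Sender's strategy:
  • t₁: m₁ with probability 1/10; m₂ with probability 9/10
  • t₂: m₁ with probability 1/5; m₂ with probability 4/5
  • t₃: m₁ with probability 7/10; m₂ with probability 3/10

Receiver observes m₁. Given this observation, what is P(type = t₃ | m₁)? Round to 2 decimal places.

Apply Bayes' rule using the sender's strategy as the likelihood.
P(m₁) = (1/5)·(1/10) + (3/5)·(1/5) + (1/5)·(7/10) = 7/25
P(t₃ | m₁) = ((1/5)·(7/10)) / (7/25) = (7/50) / (7/25) = 1/2

0.50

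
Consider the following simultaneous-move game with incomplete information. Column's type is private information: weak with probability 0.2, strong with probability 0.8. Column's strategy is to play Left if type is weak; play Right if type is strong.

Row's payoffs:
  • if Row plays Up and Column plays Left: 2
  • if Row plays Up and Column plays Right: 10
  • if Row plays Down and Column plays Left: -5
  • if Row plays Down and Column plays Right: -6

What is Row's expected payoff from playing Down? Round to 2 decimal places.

-5.80

E[Down] = 0.2·(-5) + 0.8·(-6) = (-1) + (-4.8) = -5.8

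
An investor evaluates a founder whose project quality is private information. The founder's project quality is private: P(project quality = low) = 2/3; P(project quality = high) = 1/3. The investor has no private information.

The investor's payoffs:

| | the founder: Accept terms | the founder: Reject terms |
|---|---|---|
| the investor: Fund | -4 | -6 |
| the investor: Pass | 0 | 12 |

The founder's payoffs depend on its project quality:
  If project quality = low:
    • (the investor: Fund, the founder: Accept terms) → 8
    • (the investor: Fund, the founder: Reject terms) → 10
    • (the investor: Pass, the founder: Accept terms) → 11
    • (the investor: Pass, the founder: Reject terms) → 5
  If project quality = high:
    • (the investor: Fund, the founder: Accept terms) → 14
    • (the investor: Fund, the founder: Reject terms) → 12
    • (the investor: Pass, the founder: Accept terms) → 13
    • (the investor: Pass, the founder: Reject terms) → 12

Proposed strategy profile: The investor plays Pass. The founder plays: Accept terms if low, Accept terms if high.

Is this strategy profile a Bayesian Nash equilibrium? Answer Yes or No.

The investor plays Pass: E[Pass] = 2/3·(0) + 1/3·(0) = 0; E[Fund] = -4. Best-responding. ✓
The founder (project quality low), facing Pass: Accept terms gives 11, Reject terms gives 5. Proposed Accept terms is best. ✓
The founder (project quality high), facing Pass: Accept terms gives 13, Reject terms gives 12. Proposed Accept terms is best. ✓

Yes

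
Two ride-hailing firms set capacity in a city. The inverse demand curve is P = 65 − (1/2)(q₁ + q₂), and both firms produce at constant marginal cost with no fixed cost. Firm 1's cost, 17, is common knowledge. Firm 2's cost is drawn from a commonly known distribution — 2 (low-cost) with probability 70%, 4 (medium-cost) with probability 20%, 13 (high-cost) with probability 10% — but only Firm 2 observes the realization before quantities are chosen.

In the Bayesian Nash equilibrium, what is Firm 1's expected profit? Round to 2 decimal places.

Type-c best response for Firm 2: q₂(c) = (65 − c) − q₁/2.
Firm 1 maximizes expected profit; its first-order condition is 65 − q₁ − (1/2)E[q₂] − 17 = 0.
Substituting E[q₂] and solving: E[c₂] = 3.5, so q₁ = (65 − 2·17 + 3.5)/(3/2) = 23.
E[P] = 65 − (1/2)·(q₁ + E[q₂]) = 28.5; Firm 1's expected profit = (E[P] − 17)·q₁ = (28.5 − 17)·23 = 264.5.

264.50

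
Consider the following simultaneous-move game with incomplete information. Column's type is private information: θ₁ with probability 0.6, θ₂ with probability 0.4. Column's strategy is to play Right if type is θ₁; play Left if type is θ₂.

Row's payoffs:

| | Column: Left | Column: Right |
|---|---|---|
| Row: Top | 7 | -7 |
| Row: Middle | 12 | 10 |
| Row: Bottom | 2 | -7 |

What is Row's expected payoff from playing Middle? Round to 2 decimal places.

10.80

E[Middle] = 0.6·10 + 0.4·12 = 6 + 4.8 = 10.8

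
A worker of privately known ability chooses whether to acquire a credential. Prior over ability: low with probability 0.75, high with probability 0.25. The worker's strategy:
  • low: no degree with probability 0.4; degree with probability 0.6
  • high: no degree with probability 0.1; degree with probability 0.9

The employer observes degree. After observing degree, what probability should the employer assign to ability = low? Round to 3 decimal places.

P(degree) = 0.75·0.6 + 0.25·0.9 = 0.675
P(low | degree) = (0.75·0.6) / 0.675 = 0.45 / 0.675 = 0.666667

0.667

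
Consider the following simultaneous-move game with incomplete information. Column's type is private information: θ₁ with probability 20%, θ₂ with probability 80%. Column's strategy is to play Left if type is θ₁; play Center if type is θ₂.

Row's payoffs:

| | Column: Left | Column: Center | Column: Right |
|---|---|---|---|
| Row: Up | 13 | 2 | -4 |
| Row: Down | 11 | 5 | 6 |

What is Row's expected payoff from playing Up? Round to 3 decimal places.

4.200

E[Up] = 0.2·13 + 0.8·2 = 2.6 + 1.6 = 4.2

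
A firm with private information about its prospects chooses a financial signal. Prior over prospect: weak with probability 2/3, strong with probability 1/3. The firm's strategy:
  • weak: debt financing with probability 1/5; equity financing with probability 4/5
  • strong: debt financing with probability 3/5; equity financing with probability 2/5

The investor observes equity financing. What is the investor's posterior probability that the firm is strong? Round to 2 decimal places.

P(equity financing) = (2/3)·(4/5) + (1/3)·(2/5) = 2/3
P(strong | equity financing) = ((1/3)·(2/5)) / (2/3) = (2/15) / (2/3) = 1/5

0.20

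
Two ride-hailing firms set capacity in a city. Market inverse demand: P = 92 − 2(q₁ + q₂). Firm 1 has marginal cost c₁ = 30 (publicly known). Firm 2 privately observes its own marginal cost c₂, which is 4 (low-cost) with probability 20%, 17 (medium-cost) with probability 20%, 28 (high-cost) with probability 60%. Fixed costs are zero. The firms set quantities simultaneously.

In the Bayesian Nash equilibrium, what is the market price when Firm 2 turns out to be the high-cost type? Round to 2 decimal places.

Type-c best response for Firm 2: q₂(c) = (92 − c)/4 − q₁/2.
Firm 1 maximizes expected profit; its first-order condition is 92 − 4q₁ − 2E[q₂] − 30 = 0.
Substituting E[q₂] and solving: E[c₂] = 21, so q₁ = (92 − 2·30 + 21)/6 = 8.83333.
q₂(high-cost) = 11.5833, so P = 92 − 2·(8.83333 + 11.5833) = 51.1667.

51.17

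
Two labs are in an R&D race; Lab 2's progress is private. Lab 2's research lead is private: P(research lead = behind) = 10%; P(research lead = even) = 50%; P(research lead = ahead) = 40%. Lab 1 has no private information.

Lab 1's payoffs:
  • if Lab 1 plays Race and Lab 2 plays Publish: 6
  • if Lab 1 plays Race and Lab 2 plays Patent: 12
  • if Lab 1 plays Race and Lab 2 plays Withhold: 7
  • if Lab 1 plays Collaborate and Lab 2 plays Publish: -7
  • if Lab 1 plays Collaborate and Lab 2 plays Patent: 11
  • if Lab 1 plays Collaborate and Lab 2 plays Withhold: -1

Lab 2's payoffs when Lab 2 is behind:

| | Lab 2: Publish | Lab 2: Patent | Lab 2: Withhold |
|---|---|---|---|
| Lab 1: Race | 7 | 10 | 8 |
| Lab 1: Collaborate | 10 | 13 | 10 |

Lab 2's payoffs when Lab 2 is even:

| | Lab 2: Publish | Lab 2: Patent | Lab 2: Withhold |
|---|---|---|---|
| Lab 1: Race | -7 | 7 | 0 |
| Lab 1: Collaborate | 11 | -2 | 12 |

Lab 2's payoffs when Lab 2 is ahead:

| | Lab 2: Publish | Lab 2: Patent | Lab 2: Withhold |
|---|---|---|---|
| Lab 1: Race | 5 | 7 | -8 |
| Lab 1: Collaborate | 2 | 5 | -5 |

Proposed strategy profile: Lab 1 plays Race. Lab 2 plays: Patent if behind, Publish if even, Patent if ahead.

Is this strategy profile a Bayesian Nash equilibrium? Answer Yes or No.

Lab 1 plays Race: E[Race] = 0.1·(12) + 0.5·(6) + 0.4·(12) = 9; E[Collaborate] = 2. Best-responding. ✓
Lab 2 (research lead behind), facing Race: Publish gives 7, Patent gives 10, Withhold gives 8. Proposed Patent is best. ✓
Lab 2 (research lead even), facing Race: Publish gives -7, Patent gives 7, Withhold gives 0. Proposed Publish is not best — profitable deviation exists. ✗
Lab 2 (research lead ahead), facing Race: Publish gives 5, Patent gives 7, Withhold gives -8. Proposed Patent is best. ✓

No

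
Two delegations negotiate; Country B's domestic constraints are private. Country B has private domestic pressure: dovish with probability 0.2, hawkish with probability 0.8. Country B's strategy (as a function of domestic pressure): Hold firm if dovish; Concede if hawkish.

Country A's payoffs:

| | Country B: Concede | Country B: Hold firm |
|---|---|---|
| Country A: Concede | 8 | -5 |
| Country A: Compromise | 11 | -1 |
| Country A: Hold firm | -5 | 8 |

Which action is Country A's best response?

E[Concede] = 0.2·(-5) + 0.8·(8) = 5.4
E[Compromise] = 0.2·(-1) + 0.8·(11) = 8.6
E[Hold firm] = 0.2·(8) + 0.8·(-5) = -2.4
Best response: Compromise (8.6 is the largest).

Compromise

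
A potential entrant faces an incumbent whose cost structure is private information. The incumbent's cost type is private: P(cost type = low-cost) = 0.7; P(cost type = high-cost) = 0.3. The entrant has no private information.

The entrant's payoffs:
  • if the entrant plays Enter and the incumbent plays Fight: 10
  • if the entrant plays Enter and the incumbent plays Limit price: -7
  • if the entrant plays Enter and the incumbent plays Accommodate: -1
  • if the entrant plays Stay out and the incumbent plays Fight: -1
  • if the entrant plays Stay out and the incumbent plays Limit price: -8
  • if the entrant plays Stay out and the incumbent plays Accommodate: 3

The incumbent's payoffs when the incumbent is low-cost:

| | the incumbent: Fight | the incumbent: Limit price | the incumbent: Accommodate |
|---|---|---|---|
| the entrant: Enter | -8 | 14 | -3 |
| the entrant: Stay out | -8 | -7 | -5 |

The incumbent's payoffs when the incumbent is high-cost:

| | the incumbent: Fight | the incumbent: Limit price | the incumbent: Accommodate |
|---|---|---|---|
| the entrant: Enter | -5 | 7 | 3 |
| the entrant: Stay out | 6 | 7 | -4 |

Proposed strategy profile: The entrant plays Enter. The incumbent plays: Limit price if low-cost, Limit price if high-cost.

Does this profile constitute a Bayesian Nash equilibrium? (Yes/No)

A profile is a BNE iff every type of every player is best-responding given beliefs about the other side.
The entrant plays Enter: E[Enter] = 0.7·(-7) + 0.3·(-7) = -7; E[Stay out] = -8. Best-responding. ✓
The incumbent (cost type low-cost), facing Enter: Fight gives -8, Limit price gives 14, Accommodate gives -3. Proposed Limit price is best. ✓
The incumbent (cost type high-cost), facing Enter: Fight gives -5, Limit price gives 7, Accommodate gives 3. Proposed Limit price is best. ✓

Yes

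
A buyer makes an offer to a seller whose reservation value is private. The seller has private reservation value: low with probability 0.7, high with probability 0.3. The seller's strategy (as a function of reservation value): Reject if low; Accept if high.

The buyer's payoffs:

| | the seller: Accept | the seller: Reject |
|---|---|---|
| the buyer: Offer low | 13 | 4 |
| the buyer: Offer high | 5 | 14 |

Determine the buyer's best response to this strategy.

Offer high

E[Offer low] = 0.7·(4) + 0.3·(13) = 6.7
E[Offer high] = 0.7·(14) + 0.3·(5) = 11.3
Best response: Offer high (11.3 is the largest).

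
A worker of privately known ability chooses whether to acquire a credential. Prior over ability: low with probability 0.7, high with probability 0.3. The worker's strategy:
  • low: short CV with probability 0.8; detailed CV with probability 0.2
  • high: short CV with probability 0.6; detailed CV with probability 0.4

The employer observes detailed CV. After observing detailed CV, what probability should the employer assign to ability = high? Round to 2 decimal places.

0.46

Apply Bayes' rule using the sender's strategy as the likelihood.
P(detailed CV) = 0.7·0.2 + 0.3·0.4 = 0.26
P(high | detailed CV) = (0.3·0.4) / 0.26 = 0.12 / 0.26 = 0.461538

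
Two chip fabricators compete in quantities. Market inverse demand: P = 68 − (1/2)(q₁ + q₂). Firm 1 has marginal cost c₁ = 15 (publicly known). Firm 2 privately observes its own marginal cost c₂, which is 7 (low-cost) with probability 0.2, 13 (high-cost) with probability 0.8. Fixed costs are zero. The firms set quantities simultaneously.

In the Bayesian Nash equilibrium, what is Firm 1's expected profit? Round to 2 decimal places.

Each type of Firm 2 best-responds to q₁; Firm 1 best-responds to the expected q₂ over Firm 2's types.
Firm 2 with cost c maximizes (68 − (1/2)(q₁+q₂) − c)·q₂, giving q₂(c) = (68 − c − (1/2)q₁).
E[c₂] = 0.2·7 + 0.8·13 = 11.8
Firm 1's FOC against E[q₂] yields q₁ = (68 − 2·15 + E[c₂])/(3/2) = (68 − 30 + 11.8)/(3/2) = 33.2.
E[P] = 68 − (1/2)·(q₁ + E[q₂]) = 31.6; Firm 1's expected profit = (E[P] − 15)·q₁ = (31.6 − 15)·33.2 = 551.12.

551.12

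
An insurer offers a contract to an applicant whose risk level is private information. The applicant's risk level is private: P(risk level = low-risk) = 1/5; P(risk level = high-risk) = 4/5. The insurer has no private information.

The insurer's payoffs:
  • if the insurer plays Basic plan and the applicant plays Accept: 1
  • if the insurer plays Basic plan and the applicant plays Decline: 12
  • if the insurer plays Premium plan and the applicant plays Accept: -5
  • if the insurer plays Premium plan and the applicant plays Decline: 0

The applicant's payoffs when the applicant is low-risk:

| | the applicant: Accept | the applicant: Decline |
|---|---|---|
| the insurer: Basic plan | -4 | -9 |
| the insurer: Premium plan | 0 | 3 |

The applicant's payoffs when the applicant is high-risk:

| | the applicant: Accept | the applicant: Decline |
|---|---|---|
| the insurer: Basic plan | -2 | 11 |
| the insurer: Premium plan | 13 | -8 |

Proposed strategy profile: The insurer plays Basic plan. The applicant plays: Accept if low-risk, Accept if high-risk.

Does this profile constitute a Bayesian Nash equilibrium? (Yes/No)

No

The insurer plays Basic plan: E[Basic plan] = 1/5·(1) + 4/5·(1) = 1; E[Premium plan] = -5. Best-responding. ✓
The applicant (risk level low-risk), facing Basic plan: Accept gives -4, Decline gives -9. Proposed Accept is best. ✓
The applicant (risk level high-risk), facing Basic plan: Accept gives -2, Decline gives 11. Proposed Accept is not best — profitable deviation exists. ✗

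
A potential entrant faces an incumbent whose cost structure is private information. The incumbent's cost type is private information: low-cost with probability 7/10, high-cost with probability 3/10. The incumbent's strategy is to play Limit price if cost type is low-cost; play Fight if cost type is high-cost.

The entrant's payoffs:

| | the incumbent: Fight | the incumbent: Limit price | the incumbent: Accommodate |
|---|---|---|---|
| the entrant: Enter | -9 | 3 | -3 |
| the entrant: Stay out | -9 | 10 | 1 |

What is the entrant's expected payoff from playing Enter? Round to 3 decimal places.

-0.600

Take the expectation over the incumbent's cost type, weighting each type's action by its prior probability.
E[Enter] = 7/10·3 + 3/10·(-9) = 21/10 + (-27/10) = -3/5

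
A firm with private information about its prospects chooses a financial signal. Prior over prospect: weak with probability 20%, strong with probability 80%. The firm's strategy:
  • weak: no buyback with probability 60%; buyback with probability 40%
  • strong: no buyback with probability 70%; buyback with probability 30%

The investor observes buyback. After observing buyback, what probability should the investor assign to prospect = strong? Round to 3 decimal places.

P(buyback) = 0.2·0.4 + 0.8·0.3 = 0.32
P(strong | buyback) = (0.8·0.3) / 0.32 = 0.24 / 0.32 = 0.75

0.750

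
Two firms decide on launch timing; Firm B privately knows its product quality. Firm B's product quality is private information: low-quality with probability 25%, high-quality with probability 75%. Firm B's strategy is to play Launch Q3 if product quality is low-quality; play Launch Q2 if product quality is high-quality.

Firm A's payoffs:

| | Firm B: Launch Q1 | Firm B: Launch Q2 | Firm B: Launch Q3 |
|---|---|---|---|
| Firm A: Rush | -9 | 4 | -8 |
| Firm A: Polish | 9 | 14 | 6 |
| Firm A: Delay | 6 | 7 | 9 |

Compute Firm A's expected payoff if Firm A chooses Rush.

Take the expectation over Firm B's product quality, weighting each type's action by its prior probability.
E[Rush] = 0.25·(-8) + 0.75·4 = (-2) + 3 = 1

1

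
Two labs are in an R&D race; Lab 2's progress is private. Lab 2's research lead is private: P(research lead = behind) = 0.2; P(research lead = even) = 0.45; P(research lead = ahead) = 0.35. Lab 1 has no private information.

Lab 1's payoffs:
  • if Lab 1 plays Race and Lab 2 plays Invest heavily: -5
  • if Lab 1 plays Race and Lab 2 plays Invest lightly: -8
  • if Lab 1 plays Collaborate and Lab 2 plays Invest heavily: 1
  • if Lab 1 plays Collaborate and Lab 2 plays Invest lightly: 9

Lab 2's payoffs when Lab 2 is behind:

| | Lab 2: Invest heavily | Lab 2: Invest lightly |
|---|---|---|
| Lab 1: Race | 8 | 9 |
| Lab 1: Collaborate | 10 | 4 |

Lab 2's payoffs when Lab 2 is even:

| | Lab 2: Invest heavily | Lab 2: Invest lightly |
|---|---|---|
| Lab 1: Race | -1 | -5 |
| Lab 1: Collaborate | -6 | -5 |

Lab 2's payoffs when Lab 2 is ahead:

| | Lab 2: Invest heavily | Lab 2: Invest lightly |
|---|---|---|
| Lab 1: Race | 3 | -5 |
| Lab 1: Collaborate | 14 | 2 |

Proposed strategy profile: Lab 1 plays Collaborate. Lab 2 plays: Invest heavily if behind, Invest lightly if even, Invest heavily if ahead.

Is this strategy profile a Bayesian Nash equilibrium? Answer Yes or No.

Yes

Lab 1 plays Collaborate: E[Collaborate] = 0.2·(1) + 0.45·(9) + 0.35·(1) = 4.6; E[Race] = -6.35. Best-responding. ✓
Lab 2 (research lead behind), facing Collaborate: Invest heavily gives 10, Invest lightly gives 4. Proposed Invest heavily is best. ✓
Lab 2 (research lead even), facing Collaborate: Invest heavily gives -6, Invest lightly gives -5. Proposed Invest lightly is best. ✓
Lab 2 (research lead ahead), facing Collaborate: Invest heavily gives 14, Invest lightly gives 2. Proposed Invest heavily is best. ✓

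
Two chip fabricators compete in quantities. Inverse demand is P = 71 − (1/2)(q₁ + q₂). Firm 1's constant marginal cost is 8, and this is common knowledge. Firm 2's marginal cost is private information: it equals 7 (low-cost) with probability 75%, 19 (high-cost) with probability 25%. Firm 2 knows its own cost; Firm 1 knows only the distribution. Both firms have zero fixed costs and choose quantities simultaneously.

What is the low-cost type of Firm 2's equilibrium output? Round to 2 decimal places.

Type-c best response for Firm 2: q₂(c) = (71 − c) − q₁/2.
Firm 1 maximizes expected profit; its first-order condition is 71 − q₁ − (1/2)E[q₂] − 8 = 0.
Substituting E[q₂] and solving: E[c₂] = 10, so q₁ = (71 − 2·8 + 10)/(3/2) = 43.3333.
q₂(low-cost) = (71 − 7 − (1/2)·43.3333) = 42.3333.

42.33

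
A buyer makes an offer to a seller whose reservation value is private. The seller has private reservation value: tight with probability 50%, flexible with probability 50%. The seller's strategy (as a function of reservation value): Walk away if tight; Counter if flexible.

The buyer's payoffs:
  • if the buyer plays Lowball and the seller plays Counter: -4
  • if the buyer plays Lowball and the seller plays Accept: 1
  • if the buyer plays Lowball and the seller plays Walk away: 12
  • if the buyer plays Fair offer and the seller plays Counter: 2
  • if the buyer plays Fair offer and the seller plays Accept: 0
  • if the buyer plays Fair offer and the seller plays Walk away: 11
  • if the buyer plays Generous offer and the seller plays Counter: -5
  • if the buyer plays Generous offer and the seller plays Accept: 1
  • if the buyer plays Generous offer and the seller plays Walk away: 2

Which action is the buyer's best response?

Fair offer

E[Lowball] = 0.5·(12) + 0.5·(-4) = 4
E[Fair offer] = 0.5·(11) + 0.5·(2) = 6.5
E[Generous offer] = 0.5·(2) + 0.5·(-5) = -1.5
Best response: Fair offer (6.5 is the largest).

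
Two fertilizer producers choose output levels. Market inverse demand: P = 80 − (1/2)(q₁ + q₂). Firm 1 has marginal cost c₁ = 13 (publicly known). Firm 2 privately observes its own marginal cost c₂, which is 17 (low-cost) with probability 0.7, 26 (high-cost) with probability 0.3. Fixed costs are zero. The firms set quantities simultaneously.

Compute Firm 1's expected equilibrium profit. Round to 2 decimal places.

Firm 2 with cost c maximizes (80 − (1/2)(q₁+q₂) − c)·q₂, giving q₂(c) = (80 − c − (1/2)q₁).
E[c₂] = 0.7·17 + 0.3·26 = 19.7
Firm 1's FOC against E[q₂] yields q₁ = (80 − 2·13 + E[c₂])/(3/2) = (80 − 26 + 19.7)/(3/2) = 49.1333.
E[P] = 80 − (1/2)·(q₁ + E[q₂]) = 37.5667; Firm 1's expected profit = (E[P] − 13)·q₁ = (37.5667 − 13)·49.1333 = 1207.04.

1207.04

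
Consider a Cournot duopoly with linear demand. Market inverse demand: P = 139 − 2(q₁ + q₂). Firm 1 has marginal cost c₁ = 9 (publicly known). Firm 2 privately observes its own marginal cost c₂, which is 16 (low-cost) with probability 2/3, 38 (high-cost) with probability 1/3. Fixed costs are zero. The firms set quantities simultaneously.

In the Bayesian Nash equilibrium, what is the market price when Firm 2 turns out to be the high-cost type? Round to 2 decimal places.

64.44

Type-c best response for Firm 2: q₂(c) = (139 − c)/4 − q₁/2.
Firm 1 maximizes expected profit; its first-order condition is 139 − 4q₁ − 2E[q₂] − 9 = 0.
Substituting E[q₂] and solving: E[c₂] = 23.3333, so q₁ = (139 − 2·9 + 23.3333)/6 = 24.0556.
q₂(high-cost) = 13.2222, so P = 139 − 2·(24.0556 + 13.2222) = 64.4444.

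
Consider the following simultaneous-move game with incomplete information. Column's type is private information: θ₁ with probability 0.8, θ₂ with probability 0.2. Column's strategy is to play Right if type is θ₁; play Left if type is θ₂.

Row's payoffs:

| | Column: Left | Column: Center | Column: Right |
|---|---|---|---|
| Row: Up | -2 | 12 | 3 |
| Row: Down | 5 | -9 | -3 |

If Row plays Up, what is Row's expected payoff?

2

Take the expectation over Column's type, weighting each type's action by its prior probability.
E[Up] = 0.8·3 + 0.2·(-2) = 2.4 + (-0.4) = 2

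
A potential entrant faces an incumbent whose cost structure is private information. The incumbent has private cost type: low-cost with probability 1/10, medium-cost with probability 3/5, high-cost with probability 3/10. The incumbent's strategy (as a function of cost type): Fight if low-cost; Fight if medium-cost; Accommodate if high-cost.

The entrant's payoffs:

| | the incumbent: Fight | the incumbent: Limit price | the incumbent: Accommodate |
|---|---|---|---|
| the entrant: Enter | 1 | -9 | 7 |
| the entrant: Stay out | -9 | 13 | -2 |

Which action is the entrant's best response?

E[Enter] = 1/10·(1) + 3/5·(1) + 3/10·(7) = 14/5
E[Stay out] = 1/10·(-9) + 3/5·(-9) + 3/10·(-2) = -69/10
Best response: Enter (14/5 is the largest).

Enter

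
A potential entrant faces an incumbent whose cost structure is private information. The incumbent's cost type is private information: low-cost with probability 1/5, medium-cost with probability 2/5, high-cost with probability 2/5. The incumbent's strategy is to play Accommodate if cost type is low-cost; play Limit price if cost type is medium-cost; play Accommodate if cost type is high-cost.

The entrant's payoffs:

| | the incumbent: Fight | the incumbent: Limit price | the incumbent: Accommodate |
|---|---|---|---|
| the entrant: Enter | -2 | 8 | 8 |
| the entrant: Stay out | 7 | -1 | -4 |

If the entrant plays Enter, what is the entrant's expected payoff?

8

E[Enter] = 1/5·8 + 2/5·8 + 2/5·8 = 8/5 + 16/5 + 16/5 = 8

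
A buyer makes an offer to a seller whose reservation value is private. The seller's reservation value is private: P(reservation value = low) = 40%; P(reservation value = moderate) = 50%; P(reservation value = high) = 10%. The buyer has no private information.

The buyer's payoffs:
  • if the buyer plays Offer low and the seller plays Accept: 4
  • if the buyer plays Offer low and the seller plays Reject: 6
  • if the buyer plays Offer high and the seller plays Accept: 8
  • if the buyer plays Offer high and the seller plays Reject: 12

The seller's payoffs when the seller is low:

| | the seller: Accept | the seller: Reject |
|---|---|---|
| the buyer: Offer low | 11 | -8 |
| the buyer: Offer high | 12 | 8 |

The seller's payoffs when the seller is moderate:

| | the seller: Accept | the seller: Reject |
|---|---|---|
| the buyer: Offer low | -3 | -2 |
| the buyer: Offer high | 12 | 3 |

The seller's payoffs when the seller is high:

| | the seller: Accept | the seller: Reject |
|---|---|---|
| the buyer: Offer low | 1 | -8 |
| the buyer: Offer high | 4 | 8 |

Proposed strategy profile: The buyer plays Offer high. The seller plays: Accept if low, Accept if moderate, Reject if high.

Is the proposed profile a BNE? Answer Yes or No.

A profile is a BNE iff every type of every player is best-responding given beliefs about the other side.
The buyer plays Offer high: E[Offer high] = 0.4·(8) + 0.5·(8) + 0.1·(12) = 8.4; E[Offer low] = 4.2. Best-responding. ✓
The seller (reservation value low), facing Offer high: Accept gives 12, Reject gives 8. Proposed Accept is best. ✓
The seller (reservation value moderate), facing Offer high: Accept gives 12, Reject gives 3. Proposed Accept is best. ✓
The seller (reservation value high), facing Offer high: Accept gives 4, Reject gives 8. Proposed Reject is best. ✓

Yes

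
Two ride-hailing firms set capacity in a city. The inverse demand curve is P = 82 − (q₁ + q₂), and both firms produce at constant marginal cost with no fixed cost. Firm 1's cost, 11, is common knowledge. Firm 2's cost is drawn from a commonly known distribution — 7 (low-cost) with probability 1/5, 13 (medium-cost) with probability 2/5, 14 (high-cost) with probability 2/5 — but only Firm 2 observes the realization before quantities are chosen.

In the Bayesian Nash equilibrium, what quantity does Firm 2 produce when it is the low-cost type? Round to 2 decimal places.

Firm 2 with cost c maximizes (82 − (q₁+q₂) − c)·q₂, giving q₂(c) = (82 − c − q₁)/2.
E[c₂] = 1/5·7 + 2/5·13 + 2/5·14 = 12.2
Firm 1's FOC against E[q₂] yields q₁ = (82 − 2·11 + E[c₂])/3 = (82 − 22 + 12.2)/3 = 24.0667.
q₂(low-cost) = (82 − 7 − 24.0667)/2 = 25.4667.

25.47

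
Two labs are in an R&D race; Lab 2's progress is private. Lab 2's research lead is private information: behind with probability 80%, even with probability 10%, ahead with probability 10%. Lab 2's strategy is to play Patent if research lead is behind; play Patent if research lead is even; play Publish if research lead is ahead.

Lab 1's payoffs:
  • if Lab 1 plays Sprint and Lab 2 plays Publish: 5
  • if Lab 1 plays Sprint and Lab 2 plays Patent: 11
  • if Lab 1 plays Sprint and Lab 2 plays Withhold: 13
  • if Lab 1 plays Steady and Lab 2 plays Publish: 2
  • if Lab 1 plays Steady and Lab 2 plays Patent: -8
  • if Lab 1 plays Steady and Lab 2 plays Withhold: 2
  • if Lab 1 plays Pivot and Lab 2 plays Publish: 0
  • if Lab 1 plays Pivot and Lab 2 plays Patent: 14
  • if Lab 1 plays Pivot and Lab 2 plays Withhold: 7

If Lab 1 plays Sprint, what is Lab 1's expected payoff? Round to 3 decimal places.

E[Sprint] = 0.8·11 + 0.1·11 + 0.1·5 = 8.8 + 1.1 + 0.5 = 10.4

10.400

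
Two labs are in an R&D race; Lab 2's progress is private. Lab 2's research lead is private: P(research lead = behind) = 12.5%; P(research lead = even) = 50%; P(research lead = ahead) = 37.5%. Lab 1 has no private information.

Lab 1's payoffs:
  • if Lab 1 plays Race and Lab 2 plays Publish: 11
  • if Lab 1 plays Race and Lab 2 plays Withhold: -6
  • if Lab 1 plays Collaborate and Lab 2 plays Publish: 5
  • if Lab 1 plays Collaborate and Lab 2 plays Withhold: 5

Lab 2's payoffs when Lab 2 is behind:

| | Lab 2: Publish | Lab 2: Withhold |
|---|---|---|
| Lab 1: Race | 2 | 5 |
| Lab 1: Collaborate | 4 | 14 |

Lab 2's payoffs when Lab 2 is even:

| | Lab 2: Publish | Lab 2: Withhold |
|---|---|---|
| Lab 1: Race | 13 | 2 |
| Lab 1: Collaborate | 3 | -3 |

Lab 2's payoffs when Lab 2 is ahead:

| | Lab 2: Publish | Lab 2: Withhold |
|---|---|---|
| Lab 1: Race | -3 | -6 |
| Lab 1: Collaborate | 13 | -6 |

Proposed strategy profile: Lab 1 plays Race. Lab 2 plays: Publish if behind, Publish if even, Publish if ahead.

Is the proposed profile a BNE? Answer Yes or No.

A profile is a BNE iff every type of every player is best-responding given beliefs about the other side.
Lab 1 plays Race: E[Race] = 0.125·(11) + 0.5·(11) + 0.375·(11) = 11; E[Collaborate] = 5. Best-responding. ✓
Lab 2 (research lead behind), facing Race: Publish gives 2, Withhold gives 5. Proposed Publish is not best — profitable deviation exists. ✗
Lab 2 (research lead even), facing Race: Publish gives 13, Withhold gives 2. Proposed Publish is best. ✓
Lab 2 (research lead ahead), facing Race: Publish gives -3, Withhold gives -6. Proposed Publish is best. ✓

No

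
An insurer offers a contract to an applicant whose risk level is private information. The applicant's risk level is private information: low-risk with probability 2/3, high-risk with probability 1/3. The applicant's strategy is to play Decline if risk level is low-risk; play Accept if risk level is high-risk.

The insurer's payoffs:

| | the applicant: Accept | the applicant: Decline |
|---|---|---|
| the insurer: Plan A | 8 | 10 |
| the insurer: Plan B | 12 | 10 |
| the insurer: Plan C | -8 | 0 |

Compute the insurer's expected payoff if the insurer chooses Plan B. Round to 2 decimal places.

E[Plan B] = 2/3·10 + 1/3·12 = 20/3 + 4 = 32/3

10.67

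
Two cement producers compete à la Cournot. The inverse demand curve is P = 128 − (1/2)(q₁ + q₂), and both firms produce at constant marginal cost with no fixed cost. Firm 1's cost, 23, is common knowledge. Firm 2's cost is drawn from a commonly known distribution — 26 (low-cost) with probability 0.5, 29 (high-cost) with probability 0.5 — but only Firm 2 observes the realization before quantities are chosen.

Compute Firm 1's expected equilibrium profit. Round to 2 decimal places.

Each type of Firm 2 best-responds to q₁; Firm 1 best-responds to the expected q₂ over Firm 2's types.
Firm 2 with cost c maximizes (128 − (1/2)(q₁+q₂) − c)·q₂, giving q₂(c) = (128 − c − (1/2)q₁).
E[c₂] = 0.5·26 + 0.5·29 = 27.5
Firm 1's FOC against E[q₂] yields q₁ = (128 − 2·23 + E[c₂])/(3/2) = (128 − 46 + 27.5)/(3/2) = 73.
E[P] = 128 − (1/2)·(q₁ + E[q₂]) = 59.5; Firm 1's expected profit = (E[P] − 23)·q₁ = (59.5 − 23)·73 = 2664.5.

2664.50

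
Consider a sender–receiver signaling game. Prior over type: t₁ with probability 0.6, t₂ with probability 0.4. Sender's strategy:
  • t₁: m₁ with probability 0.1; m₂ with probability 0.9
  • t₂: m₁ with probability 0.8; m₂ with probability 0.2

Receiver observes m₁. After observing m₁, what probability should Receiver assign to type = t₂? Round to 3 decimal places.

P(m₁) = 0.6·0.1 + 0.4·0.8 = 0.38
P(t₂ | m₁) = (0.4·0.8) / 0.38 = 0.32 / 0.38 = 0.842105

0.842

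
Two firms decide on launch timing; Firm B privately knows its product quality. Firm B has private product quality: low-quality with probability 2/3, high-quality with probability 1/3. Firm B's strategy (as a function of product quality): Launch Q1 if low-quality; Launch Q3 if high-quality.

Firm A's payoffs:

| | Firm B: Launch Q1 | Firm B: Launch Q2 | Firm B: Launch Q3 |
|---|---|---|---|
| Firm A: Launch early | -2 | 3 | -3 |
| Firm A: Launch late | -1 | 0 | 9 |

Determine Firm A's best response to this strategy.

Launch late

E[Launch early] = 2/3·(-2) + 1/3·(-3) = -7/3
E[Launch late] = 2/3·(-1) + 1/3·(9) = 7/3
Best response: Launch late (7/3 is the largest).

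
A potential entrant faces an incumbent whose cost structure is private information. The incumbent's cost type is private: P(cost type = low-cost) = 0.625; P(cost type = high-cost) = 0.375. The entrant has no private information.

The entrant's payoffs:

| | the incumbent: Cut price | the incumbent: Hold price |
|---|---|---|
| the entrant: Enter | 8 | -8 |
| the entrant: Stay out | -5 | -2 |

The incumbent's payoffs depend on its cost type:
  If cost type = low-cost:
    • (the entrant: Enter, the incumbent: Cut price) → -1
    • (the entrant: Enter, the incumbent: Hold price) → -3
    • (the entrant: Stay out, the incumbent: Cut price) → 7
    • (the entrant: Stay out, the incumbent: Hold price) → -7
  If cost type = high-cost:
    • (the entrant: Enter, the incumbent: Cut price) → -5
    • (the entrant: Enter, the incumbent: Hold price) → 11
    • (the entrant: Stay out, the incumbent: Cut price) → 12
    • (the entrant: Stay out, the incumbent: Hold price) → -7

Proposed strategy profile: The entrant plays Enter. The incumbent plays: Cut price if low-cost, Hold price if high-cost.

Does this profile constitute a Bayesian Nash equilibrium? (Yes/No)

The entrant plays Enter: E[Enter] = 0.625·(8) + 0.375·(-8) = 2; E[Stay out] = -3.875. Best-responding. ✓
The incumbent (cost type low-cost), facing Enter: Cut price gives -1, Hold price gives -3. Proposed Cut price is best. ✓
The incumbent (cost type high-cost), facing Enter: Cut price gives -5, Hold price gives 11. Proposed Hold price is best. ✓

Yes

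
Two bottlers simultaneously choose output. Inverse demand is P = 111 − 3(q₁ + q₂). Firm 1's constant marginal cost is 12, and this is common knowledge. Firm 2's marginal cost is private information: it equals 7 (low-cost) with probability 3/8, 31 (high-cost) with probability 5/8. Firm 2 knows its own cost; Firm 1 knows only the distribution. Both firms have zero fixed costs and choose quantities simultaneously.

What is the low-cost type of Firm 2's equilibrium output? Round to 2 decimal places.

11.28

Type-c best response for Firm 2: q₂(c) = (111 − c)/6 − q₁/2.
Firm 1 maximizes expected profit; its first-order condition is 111 − 6q₁ − 3E[q₂] − 12 = 0.
Substituting E[q₂] and solving: E[c₂] = 22, so q₁ = (111 − 2·12 + 22)/9 = 12.1111.
q₂(low-cost) = (111 − 7 − 3·12.1111)/6 = 11.2778.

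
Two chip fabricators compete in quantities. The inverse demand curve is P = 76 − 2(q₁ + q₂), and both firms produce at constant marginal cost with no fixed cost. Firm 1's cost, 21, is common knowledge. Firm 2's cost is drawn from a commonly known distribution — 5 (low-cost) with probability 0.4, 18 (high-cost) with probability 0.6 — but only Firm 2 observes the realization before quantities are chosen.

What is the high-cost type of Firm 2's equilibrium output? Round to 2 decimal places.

Type-c best response for Firm 2: q₂(c) = (76 − c)/4 − q₁/2.
Firm 1 maximizes expected profit; its first-order condition is 76 − 4q₁ − 2E[q₂] − 21 = 0.
Substituting E[q₂] and solving: E[c₂] = 12.8, so q₁ = (76 − 2·21 + 12.8)/6 = 7.8.
q₂(high-cost) = (76 − 18 − 2·7.8)/4 = 10.6.

10.60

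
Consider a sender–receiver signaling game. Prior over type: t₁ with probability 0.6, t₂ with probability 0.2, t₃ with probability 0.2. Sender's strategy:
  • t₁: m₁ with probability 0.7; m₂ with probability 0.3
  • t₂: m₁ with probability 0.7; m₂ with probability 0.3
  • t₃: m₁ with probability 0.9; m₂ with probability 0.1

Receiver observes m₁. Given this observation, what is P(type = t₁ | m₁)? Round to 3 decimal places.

P(m₁) = 0.6·0.7 + 0.2·0.7 + 0.2·0.9 = 0.74
P(t₁ | m₁) = (0.6·0.7) / 0.74 = 0.42 / 0.74 = 0.567568

0.568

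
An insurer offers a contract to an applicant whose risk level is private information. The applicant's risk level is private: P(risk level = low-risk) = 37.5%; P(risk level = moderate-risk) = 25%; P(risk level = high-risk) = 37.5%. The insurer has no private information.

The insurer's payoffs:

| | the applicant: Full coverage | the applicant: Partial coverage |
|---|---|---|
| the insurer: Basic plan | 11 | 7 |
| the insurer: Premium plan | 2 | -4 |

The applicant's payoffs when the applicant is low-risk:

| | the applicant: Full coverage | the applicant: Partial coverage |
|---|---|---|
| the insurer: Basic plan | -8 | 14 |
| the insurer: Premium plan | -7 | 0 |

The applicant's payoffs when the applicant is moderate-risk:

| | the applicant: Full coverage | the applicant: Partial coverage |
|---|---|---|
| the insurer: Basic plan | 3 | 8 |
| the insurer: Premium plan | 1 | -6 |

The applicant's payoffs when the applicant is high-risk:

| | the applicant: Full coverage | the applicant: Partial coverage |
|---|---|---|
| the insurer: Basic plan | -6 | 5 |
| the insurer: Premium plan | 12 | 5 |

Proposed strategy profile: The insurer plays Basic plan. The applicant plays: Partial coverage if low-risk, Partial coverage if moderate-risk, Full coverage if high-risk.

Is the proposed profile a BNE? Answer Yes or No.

A profile is a BNE iff every type of every player is best-responding given beliefs about the other side.
The insurer plays Basic plan: E[Basic plan] = 0.375·(7) + 0.25·(7) + 0.375·(11) = 8.5; E[Premium plan] = -1.75. Best-responding. ✓
The applicant (risk level low-risk), facing Basic plan: Full coverage gives -8, Partial coverage gives 14. Proposed Partial coverage is best. ✓
The applicant (risk level moderate-risk), facing Basic plan: Full coverage gives 3, Partial coverage gives 8. Proposed Partial coverage is best. ✓
The applicant (risk level high-risk), facing Basic plan: Full coverage gives -6, Partial coverage gives 5. Proposed Full coverage is not best — profitable deviation exists. ✗

No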